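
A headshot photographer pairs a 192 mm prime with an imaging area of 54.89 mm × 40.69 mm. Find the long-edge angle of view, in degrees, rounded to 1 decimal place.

Angle of view α = 2·arctan(w/2f) with w = 54.89 mm and f = 192 mm.
w/2f = 0.14294; arctan(0.14294) ≈ 8.1349°, so α ≈ 16.2698°.

16.3°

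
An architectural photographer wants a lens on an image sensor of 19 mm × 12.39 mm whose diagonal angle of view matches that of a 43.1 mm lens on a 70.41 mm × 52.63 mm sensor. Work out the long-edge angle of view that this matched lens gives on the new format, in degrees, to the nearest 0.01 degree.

Sensor diagonal = √(70.41² + 52.63²) = √7727.4850 ≈ 87.9061 mm.
Sensor diagonal = √(19² + 12.39²) = √514.5121 ≈ 22.6829 mm.
Equal diagonal AOV ⇒ f₂ = f₁ · 22.6829/87.9061 = 43.1 × 0.25804 ≈ 11.1213 mm.
Long-edge AOV on the new format = 2·arctan(19 / (2 × 11.1213)) = 2·arctan(0.85422) ≈ 81.0090°.

81.01°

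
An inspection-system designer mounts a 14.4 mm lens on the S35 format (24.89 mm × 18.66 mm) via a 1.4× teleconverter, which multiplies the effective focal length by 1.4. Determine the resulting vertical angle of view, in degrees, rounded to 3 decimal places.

Effective focal length f = 14.4 × 1.4 = 20.16 mm.
α = 2·arctan(18.66 / (2 × 20.16)) = 2·arctan(0.46280) ≈ 49.6692°.

49.669°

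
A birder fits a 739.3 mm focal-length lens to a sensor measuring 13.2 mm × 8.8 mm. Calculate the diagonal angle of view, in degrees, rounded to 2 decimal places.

Sensor diagonal = √(13.2² + 8.8²) = √251.6800 ≈ 15.8644 mm.
Angle of view α = 2·arctan(d/2f) with d = 15.8644 mm and f = 739.3 mm.
d/2f = 0.01073; arctan(0.01073) ≈ 0.6147°, so α ≈ 1.2294°.

1.23°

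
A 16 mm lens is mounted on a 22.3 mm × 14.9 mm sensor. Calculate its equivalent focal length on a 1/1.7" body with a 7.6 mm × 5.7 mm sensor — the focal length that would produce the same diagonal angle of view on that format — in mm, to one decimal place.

Sensor diagonal = √(22.3² + 14.9²) = √719.3000 ≈ 26.8198 mm.
Sensor diagonal = √(7.6² + 5.7²) = √90.2500 ≈ 9.5000 mm.
Equal angle of view means equal diagonal/f ratio, so f₂ = f₁ · (diagonal₂/diagonal₁) = 16 × 9.5000/26.8198.
f₂ = 16 × 0.35422 ≈ 5.667 mm.

5.7 mm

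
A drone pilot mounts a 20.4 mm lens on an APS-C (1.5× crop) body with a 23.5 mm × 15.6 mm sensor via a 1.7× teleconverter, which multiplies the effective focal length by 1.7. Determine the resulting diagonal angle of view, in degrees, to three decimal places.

44.260°

Effective focal length f = 20.4 × 1.7 = 34.68 mm.
Sensor diagonal = √(23.5² + 15.6²) = √795.6100 ≈ 28.2066 mm.
α = 2·arctan(28.207 / (2 × 34.68)) = 2·arctan(0.40667) ≈ 44.2601°.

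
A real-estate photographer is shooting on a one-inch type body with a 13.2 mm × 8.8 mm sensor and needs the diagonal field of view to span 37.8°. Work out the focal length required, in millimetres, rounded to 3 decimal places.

Sensor diagonal = √(13.2² + 8.8²) = √251.6800 ≈ 15.8644 mm.
From α = 2·arctan(d/2f) we get f = d / (2·tan(α/2)).
With d = 15.8644 mm and α/2 = 18.9°, tan(α/2) ≈ 0.34238, so f ≈ 15.8644 / 0.68475 ≈ 23.1681 mm.

23.168 mm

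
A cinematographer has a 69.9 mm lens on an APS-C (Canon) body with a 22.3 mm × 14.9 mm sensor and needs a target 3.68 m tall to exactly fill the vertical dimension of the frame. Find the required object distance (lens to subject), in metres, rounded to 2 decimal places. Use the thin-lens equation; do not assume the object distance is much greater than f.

W: 3.68 m = 3680 mm.
Magnification m = h/W = dᵢ/dₒ; combined with 1/f = 1/dₒ + 1/dᵢ this gives dₒ = f·(1 + W/h).
dₒ = 69.9 mm × (1 + 3680/14.9) = 69.9 × 247.9799 ≈ 17333.793 mm = 17.3338 m.

17.33 m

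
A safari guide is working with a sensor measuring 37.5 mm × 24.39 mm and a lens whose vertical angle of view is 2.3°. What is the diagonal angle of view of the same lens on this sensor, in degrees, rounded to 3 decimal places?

From the vertical AOV: f = 24.39 / (2·tan(1.15°)) = 24.39 / 0.04015 ≈ 607.5028 mm.
Sensor diagonal = √(37.5² + 24.39²) = √2001.1221 ≈ 44.7339 mm.
Diagonal AOV = 2·arctan(44.7339 / (2 × 607.5028)) = 2·arctan(0.03682) ≈ 4.2171°.

4.217°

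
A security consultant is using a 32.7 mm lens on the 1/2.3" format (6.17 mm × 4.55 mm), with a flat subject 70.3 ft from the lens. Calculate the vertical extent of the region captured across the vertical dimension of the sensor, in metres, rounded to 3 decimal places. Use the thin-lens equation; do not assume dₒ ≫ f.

2.977 m

dₒ: 70.3 ft × 304.8 mm/ft = 21427.44 mm.
Similar triangles through the lens centre give W/dₒ = h/dᵢ; with 1/f = 1/dₒ + 1/dᵢ this gives W = h·(dₒ − f)/f.
W = 4.55 mm × (21427.4 − 32.7) / 32.7 = 4.55 × 654.2734 ≈ 2976.944 mm = 2.97694 m.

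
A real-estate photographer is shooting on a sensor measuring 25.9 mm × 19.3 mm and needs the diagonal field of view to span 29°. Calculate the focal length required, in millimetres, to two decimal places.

Sensor diagonal = √(25.9² + 19.3²) = √1043.3000 ≈ 32.3002 mm.
From α = 2·arctan(d/2f) we get f = d / (2·tan(α/2)).
With d = 32.3002 mm and α/2 = 14.5°, tan(α/2) ≈ 0.25862, so f ≈ 32.3002 / 0.51724 ≈ 62.4477 mm.

62.45 mm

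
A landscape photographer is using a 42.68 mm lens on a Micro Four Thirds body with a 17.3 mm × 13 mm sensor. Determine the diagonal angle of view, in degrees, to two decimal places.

Sensor diagonal = √(17.3² + 13²) = √468.2900 ≈ 21.6400 mm.
Angle of view α = 2·arctan(d/2f) with d = 21.6400 mm and f = 42.68 mm.
d/2f = 0.25351; arctan(0.25351) ≈ 14.2256°, so α ≈ 28.4512°.

28.45°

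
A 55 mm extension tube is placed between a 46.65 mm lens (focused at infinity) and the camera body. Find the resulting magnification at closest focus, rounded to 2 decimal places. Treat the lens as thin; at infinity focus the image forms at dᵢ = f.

1.18×

The tube moves the image plane from f to f + e, so dᵢ = 46.65 + 55 = 101.65 mm. Focus is achieved when 1/f = 1/dₒ + 1/dᵢ, giving dₒ = 1/(1/f − 1/(f+e)).
Magnification m = dᵢ/dₒ = (f+e)·(1/f − 1/(f+e)) = e/f = 55/46.65 ≈ 1.1790.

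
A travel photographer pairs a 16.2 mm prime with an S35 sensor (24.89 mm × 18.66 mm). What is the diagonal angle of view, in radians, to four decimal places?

Sensor diagonal = √(24.89² + 18.66²) = √967.7077 ≈ 31.1080 mm.
Angle of view α = 2·arctan(d/2f) with d = 31.1080 mm and f = 16.2 mm.
d/2f = 0.96012; arctan(0.96012) ≈ 0.7651 rad, so α ≈ 1.5301 rad.

1.5301 rad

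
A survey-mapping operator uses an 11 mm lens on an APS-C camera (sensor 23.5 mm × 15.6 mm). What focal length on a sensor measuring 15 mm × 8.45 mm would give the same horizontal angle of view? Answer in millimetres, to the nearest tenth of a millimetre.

7.0 mm

Equal angle of view means equal width/f ratio, so f₂ = f₁ · (width₂/width₁) = 11 × 15/23.5.
f₂ = 11 × 0.63830 ≈ 7.021 mm.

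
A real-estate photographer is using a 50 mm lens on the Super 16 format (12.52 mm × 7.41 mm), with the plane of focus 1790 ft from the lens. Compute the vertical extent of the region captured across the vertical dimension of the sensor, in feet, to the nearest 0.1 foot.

dₒ: 1790 ft × 304.8 mm/ft = 545591.98 mm.
Similar triangles through the lens centre give W/dₒ = h/dᵢ; with 1/f = 1/dₒ + 1/dᵢ this gives W = h·(dₒ − f)/f.
W = 7.41 mm × (545592 − 50) / 50 = 7.41 × 10910.8397 ≈ 80849.322 mm = 80849.322/304.8 ft = 265.254 ft.

265.3 ft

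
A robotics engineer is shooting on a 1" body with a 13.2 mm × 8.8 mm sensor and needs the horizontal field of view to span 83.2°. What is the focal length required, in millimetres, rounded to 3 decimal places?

From α = 2·arctan(w/2f) we get f = w / (2·tan(α/2)).
With w = 13.2 mm and α/2 = 41.6°, tan(α/2) ≈ 0.88784, so f ≈ 13.2 / 1.77568 ≈ 7.4338 mm.

7.434 mm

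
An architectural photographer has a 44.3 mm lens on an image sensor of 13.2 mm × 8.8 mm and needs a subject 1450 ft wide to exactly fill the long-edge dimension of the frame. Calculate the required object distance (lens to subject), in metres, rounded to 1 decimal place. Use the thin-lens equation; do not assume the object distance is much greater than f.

W: 1450 ft × 304.8 mm/ft = 441959.99 mm.
Magnification m = w/W = dᵢ/dₒ; combined with 1/f = 1/dₒ + 1/dᵢ this gives dₒ = f·(1 + W/w).
dₒ = 44.3 mm × (1 + 441960/13.2) = 44.3 × 33482.8171 ≈ 1483288.798 mm = 1483.29 m.

1483.3 m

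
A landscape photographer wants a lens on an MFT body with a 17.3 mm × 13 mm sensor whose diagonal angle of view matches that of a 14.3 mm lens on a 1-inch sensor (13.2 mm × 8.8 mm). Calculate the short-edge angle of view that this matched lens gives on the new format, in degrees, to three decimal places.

Sensor diagonal = √(13.2² + 8.8²) = √251.6800 ≈ 15.8644 mm.
Sensor diagonal = √(17.3² + 13²) = √468.2900 ≈ 21.6400 mm.
Equal diagonal AOV ⇒ f₂ = f₁ · 21.6400/15.8644 = 14.3 × 1.36406 ≈ 19.5060 mm.
Short-edge AOV on the new format = 2·arctan(13 / (2 × 19.5060)) = 2·arctan(0.33323) ≈ 36.8593°.

36.859°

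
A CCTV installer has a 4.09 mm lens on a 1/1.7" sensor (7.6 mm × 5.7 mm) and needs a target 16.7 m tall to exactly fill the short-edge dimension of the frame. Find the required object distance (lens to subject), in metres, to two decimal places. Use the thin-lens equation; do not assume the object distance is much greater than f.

W: 16.7 m = 16700 mm.
Magnification m = h/W = dᵢ/dₒ; combined with 1/f = 1/dₒ + 1/dᵢ this gives dₒ = f·(1 + W/h).
dₒ = 4.09 mm × (1 + 16700/5.7) = 4.09 × 2930.8246 ≈ 11987.072 mm = 11.9871 m.

11.99 m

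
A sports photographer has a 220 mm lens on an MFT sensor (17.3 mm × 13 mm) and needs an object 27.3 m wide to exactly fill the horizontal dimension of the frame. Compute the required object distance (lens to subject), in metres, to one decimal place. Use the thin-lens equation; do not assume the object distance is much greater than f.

W: 27.3 m = 27300 mm.
Magnification m = w/W = dᵢ/dₒ; combined with 1/f = 1/dₒ + 1/dᵢ this gives dₒ = f·(1 + W/w).
dₒ = 220 mm × (1 + 27300/17.3) = 220 × 1579.0347 ≈ 347387.630 mm = 347.388 m.

347.4 m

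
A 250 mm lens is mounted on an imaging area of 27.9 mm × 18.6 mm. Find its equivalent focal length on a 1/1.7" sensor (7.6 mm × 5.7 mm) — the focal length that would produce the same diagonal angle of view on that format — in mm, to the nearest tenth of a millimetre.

70.8 mm

Sensor diagonal = √(27.9² + 18.6²) = √1124.3700 ≈ 33.5316 mm.
Sensor diagonal = √(7.6² + 5.7²) = √90.2500 ≈ 9.5000 mm.
Equal angle of view means equal diagonal/f ratio, so f₂ = f₁ · (diagonal₂/diagonal₁) = 250 × 9.5000/33.5316.
f₂ = 250 × 0.28331 ≈ 70.829 mm.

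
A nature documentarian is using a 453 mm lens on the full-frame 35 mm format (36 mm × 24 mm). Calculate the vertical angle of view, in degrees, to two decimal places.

Angle of view α = 2·arctan(h/2f) with h = 24 mm and f = 453 mm.
h/2f = 0.02649; arctan(0.02649) ≈ 1.5174°, so α ≈ 3.0348°.

3.03°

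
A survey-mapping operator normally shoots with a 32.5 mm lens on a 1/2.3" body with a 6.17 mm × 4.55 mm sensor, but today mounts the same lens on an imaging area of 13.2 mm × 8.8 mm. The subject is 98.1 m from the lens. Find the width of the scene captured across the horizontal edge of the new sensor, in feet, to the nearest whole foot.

The focal length stays 32.5 mm; the relevant sensor dimension is now w = 13.2 mm. Object distance dₒ = 98.1 m = 98100 mm.
Thin-lens field width W = w·(dₒ − f)/f = 13.2 × (98100 − 32.5)/32.5 ≈ 39830.492 mm = 39830.492/304.8 ft = 130.677 ft.

131 ft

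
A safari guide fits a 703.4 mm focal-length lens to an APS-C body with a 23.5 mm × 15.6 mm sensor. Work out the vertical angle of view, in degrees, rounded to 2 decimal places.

1.27°

Angle of view α = 2·arctan(h/2f) with h = 15.6 mm and f = 703.4 mm.
h/2f = 0.01109; arctan(0.01109) ≈ 0.6353°, so α ≈ 1.2707°.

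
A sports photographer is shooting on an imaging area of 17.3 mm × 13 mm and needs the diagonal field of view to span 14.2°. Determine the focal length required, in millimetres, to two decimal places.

86.87 mm

Sensor diagonal = √(17.3² + 13²) = √468.2900 ≈ 21.6400 mm.
From α = 2·arctan(d/2f) we get f = d / (2·tan(α/2)).
With d = 21.6400 mm and α/2 = 7.1°, tan(α/2) ≈ 0.12456, so f ≈ 21.6400 / 0.24911 ≈ 86.8682 mm.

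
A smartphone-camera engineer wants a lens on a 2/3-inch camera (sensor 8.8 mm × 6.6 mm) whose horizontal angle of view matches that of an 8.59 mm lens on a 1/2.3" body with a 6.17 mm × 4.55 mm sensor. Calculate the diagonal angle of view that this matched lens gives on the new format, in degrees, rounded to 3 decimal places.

Equal horizontal AOV ⇒ f₂ = f₁ · 8.8/6.17 = 8.59 × 1.42626 ≈ 12.2515 mm.
Sensor diagonal = √(8.8² + 6.6²) = √121.0000 ≈ 11.0000 mm.
Diagonal AOV on the new format = 2·arctan(11.0000 / (2 × 12.2515)) = 2·arctan(0.44892) ≈ 48.3528°.

48.353°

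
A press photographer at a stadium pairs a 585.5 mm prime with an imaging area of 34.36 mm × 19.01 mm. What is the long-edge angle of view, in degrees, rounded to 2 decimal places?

3.36°

Angle of view α = 2·arctan(w/2f) with w = 34.36 mm and f = 585.5 mm.
w/2f = 0.02934; arctan(0.02934) ≈ 1.6807°, so α ≈ 3.3614°.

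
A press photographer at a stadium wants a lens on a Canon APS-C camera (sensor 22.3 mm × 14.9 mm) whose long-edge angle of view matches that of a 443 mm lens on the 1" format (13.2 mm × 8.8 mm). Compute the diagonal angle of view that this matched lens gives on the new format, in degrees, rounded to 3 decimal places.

Equal long-edge AOV ⇒ f₂ = f₁ · 22.3/13.2 = 443 × 1.68939 ≈ 748.4015 mm.
Sensor diagonal = √(22.3² + 14.9²) = √719.3000 ≈ 26.8198 mm.
Diagonal AOV on the new format = 2·arctan(26.8198 / (2 × 748.4015)) = 2·arctan(0.01792) ≈ 2.0530°.

2.053°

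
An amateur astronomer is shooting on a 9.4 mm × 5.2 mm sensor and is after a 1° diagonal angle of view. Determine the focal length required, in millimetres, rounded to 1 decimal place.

615.5 mm

Sensor diagonal = √(9.4² + 5.2²) = √115.4000 ≈ 10.7424 mm.
From α = 2·arctan(d/2f) we get f = d / (2·tan(α/2)).
With d = 10.7424 mm and α/2 = 0.5°, tan(α/2) ≈ 0.00873, so f ≈ 10.7424 / 0.01745 ≈ 615.4808 mm.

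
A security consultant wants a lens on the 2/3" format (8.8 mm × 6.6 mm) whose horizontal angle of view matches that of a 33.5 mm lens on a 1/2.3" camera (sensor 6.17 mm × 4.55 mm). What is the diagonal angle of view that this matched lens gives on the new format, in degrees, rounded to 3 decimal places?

Equal horizontal AOV ⇒ f₂ = f₁ · 8.8/6.17 = 33.5 × 1.42626 ≈ 47.7796 mm.
Sensor diagonal = √(8.8² + 6.6²) = √121.0000 ≈ 11.0000 mm.
Diagonal AOV on the new format = 2·arctan(11.0000 / (2 × 47.7796)) = 2·arctan(0.11511) ≈ 13.1331°.

13.133°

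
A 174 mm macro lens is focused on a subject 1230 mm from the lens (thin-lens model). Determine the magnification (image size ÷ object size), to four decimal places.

Thin lens: 1/f = 1/dₒ + 1/dᵢ → 1/dᵢ = 1/174 − 1/1230 = 0.0049341 mm⁻¹, so dᵢ ≈ 202.6705 mm.
Magnification m = dᵢ/dₒ = 202.6705/1230 ≈ 0.16477.

0.1648×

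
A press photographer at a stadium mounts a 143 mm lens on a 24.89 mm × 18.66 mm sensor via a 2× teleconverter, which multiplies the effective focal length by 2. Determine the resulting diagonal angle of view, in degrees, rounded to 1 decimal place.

6.2°

Effective focal length f = 143 × 2 = 286 mm.
Sensor diagonal = √(24.89² + 18.66²) = √967.7077 ≈ 31.1080 mm.
α = 2·arctan(31.108 / (2 × 286)) = 2·arctan(0.05438) ≈ 6.2259°.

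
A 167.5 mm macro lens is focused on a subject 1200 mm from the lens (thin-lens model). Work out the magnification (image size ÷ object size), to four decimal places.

Thin lens: 1/f = 1/dₒ + 1/dᵢ → 1/dᵢ = 1/167.5 − 1/1200 = 0.0051368 mm⁻¹, so dᵢ ≈ 194.6731 mm.
Magnification m = dᵢ/dₒ = 194.6731/1200 ≈ 0.16223.

0.1622×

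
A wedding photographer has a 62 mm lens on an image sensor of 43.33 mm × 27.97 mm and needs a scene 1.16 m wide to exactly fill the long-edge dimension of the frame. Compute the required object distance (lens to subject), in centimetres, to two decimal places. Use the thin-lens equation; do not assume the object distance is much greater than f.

172.18 cm

W: 1.16 m = 1160 mm.
Magnification m = w/W = dᵢ/dₒ; combined with 1/f = 1/dₒ + 1/dᵢ this gives dₒ = f·(1 + W/w).
dₒ = 62 mm × (1 + 1160/43.33) = 62 × 27.7713 ≈ 1721.820 mm = 172.182 cm.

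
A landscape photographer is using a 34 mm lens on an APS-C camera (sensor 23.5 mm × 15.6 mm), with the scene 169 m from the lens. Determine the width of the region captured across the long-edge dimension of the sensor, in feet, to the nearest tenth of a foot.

dₒ: 169 m = 169000 mm.
Similar triangles through the lens centre give W/dₒ = w/dᵢ; with 1/f = 1/dₒ + 1/dᵢ this gives W = w·(dₒ − f)/f.
W = 23.5 mm × (169000 − 34) / 34 = 23.5 × 4969.5882 ≈ 116785.324 mm = 116785.324/304.8 ft = 383.154 ft.

383.2 ft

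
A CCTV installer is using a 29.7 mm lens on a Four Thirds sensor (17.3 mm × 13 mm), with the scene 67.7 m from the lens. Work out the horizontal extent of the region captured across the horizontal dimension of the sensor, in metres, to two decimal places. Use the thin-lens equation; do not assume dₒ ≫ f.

dₒ: 67.7 m = 67700 mm.
Similar triangles through the lens centre give W/dₒ = w/dᵢ; with 1/f = 1/dₒ + 1/dᵢ this gives W = w·(dₒ − f)/f.
W = 17.3 mm × (67700 − 29.7) / 29.7 = 17.3 × 2278.4613 ≈ 39417.380 mm = 39.4174 m.

39.42 m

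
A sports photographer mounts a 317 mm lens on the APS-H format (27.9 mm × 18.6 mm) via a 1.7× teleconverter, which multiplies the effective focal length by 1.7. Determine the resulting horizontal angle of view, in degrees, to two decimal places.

Effective focal length f = 317 × 1.7 = 538.9 mm.
α = 2·arctan(27.9 / (2 × 538.9)) = 2·arctan(0.02589) ≈ 2.9657°.

2.97°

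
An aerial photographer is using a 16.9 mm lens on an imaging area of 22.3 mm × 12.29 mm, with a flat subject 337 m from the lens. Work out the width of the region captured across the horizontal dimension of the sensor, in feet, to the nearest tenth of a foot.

dₒ: 337 m = 337000 mm.
Similar triangles through the lens centre give W/dₒ = w/dᵢ; with 1/f = 1/dₒ + 1/dᵢ this gives W = w·(dₒ − f)/f.
W = 22.3 mm × (337000 − 16.9) / 16.9 = 22.3 × 19939.8284 ≈ 444658.173 mm = 444658.173/304.8 ft = 1458.85 ft.

1458.9 ft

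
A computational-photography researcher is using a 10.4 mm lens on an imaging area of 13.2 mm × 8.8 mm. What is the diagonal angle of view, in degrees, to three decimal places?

Sensor diagonal = √(13.2² + 8.8²) = √251.6800 ≈ 15.8644 mm.
Angle of view α = 2·arctan(d/2f) with d = 15.8644 mm and f = 10.4 mm.
d/2f = 0.76271; arctan(0.76271) ≈ 37.3332°, so α ≈ 74.6665°.

74.666°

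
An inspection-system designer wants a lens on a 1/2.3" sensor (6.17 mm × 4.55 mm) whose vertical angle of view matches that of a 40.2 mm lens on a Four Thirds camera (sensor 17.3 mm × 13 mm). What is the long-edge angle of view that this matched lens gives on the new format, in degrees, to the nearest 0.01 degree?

24.73°

Equal vertical AOV ⇒ f₂ = f₁ · 4.55/13 = 40.2 × 0.35000 ≈ 14.0700 mm.
Long-edge AOV on the new format = 2·arctan(6.17 / (2 × 14.0700)) = 2·arctan(0.21926) ≈ 24.7340°.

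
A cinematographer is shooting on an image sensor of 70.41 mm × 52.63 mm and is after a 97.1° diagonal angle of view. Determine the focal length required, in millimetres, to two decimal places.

38.82 mm

Sensor diagonal = √(70.41² + 52.63²) = √7727.4850 ≈ 87.9061 mm.
From α = 2·arctan(d/2f) we get f = d / (2·tan(α/2)).
With d = 87.9061 mm and α/2 = 48.55°, tan(α/2) ≈ 1.13228, so f ≈ 87.9061 / 2.26457 ≈ 38.8181 mm.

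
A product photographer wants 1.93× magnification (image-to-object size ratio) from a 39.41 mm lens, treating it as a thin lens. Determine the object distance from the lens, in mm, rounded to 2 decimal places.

With m = dᵢ/dₒ and 1/f = 1/dₒ + 1/dᵢ, substituting dᵢ = m·dₒ gives 1/f = (1 + 1/m)/dₒ, hence dₒ = f·(1 + 1/m).
dₒ = 39.41 × (1 + 1/1.93) = 39.41 × 1.51813 ≈ 59.830 mm.

59.83 mm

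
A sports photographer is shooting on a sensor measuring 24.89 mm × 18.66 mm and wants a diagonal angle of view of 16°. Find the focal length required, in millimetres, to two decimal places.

110.67 mm

Sensor diagonal = √(24.89² + 18.66²) = √967.7077 ≈ 31.1080 mm.
From α = 2·arctan(d/2f) we get f = d / (2·tan(α/2)).
With d = 31.1080 mm and α/2 = 8°, tan(α/2) ≈ 0.14054, so f ≈ 31.1080 / 0.28108 ≈ 110.6725 mm.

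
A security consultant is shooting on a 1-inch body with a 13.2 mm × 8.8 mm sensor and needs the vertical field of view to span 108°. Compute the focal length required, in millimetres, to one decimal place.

From α = 2·arctan(h/2f) we get f = h / (2·tan(α/2)).
With h = 8.8 mm and α/2 = 54°, tan(α/2) ≈ 1.37638, so f ≈ 8.8 / 2.75276 ≈ 3.1968 mm.

3.2 mm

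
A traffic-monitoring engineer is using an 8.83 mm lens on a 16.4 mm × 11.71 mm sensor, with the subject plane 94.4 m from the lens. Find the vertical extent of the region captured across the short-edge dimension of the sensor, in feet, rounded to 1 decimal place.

dₒ: 94.4 m = 94400 mm.
Similar triangles through the lens centre give W/dₒ = h/dᵢ; with 1/f = 1/dₒ + 1/dᵢ this gives W = h·(dₒ − f)/f.
W = 11.71 mm × (94400 − 8.83) / 8.83 = 11.71 × 10689.8267 ≈ 125177.871 mm = 125177.871/304.8 ft = 410.689 ft.

410.7 ft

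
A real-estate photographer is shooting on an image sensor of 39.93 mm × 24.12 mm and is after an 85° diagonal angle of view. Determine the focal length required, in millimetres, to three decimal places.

25.455 mm

Sensor diagonal = √(39.93² + 24.12²) = √2176.1793 ≈ 46.6495 mm.
From α = 2·arctan(d/2f) we get f = d / (2·tan(α/2)).
With d = 46.6495 mm and α/2 = 42.5°, tan(α/2) ≈ 0.91633, so f ≈ 46.6495 / 1.83266 ≈ 25.4545 mm.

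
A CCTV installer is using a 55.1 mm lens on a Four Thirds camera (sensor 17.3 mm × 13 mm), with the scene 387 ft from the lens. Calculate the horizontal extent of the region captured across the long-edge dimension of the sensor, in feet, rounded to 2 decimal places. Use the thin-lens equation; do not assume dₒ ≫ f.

dₒ: 387 ft × 304.8 mm/ft = 117957.60 mm.
Similar triangles through the lens centre give W/dₒ = w/dᵢ; with 1/f = 1/dₒ + 1/dᵢ this gives W = w·(dₒ − f)/f.
W = 17.3 mm × (117958 − 55.1) / 55.1 = 17.3 × 2139.7912 ≈ 37018.388 mm = 37018.388/304.8 ft = 121.451 ft.

121.45 ft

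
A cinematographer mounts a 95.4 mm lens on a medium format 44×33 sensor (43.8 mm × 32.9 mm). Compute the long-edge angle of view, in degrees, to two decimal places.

Angle of view α = 2·arctan(w/2f) with w = 43.8 mm and f = 95.4 mm.
w/2f = 0.22956; arctan(0.22956) ≈ 12.9288°, so α ≈ 25.8576°.

25.86°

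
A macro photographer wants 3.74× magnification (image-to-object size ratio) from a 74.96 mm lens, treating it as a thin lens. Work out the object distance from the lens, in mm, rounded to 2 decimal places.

With m = dᵢ/dₒ and 1/f = 1/dₒ + 1/dᵢ, substituting dᵢ = m·dₒ gives 1/f = (1 + 1/m)/dₒ, hence dₒ = f·(1 + 1/m).
dₒ = 74.96 × (1 + 1/3.74) = 74.96 × 1.26738 ≈ 95.003 mm.

95.00 mm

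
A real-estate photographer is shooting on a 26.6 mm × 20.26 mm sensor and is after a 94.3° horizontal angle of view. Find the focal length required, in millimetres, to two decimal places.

12.34 mm

From α = 2·arctan(w/2f) we get f = w / (2·tan(α/2)).
With w = 26.6 mm and α/2 = 47.15°, tan(α/2) ≈ 1.07801, so f ≈ 26.6 / 2.15603 ≈ 12.3375 mm.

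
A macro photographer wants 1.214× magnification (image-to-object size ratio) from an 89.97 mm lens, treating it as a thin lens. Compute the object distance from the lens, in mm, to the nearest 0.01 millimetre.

164.08 mm

With m = dᵢ/dₒ and 1/f = 1/dₒ + 1/dᵢ, substituting dᵢ = m·dₒ gives 1/f = (1 + 1/m)/dₒ, hence dₒ = f·(1 + 1/m).
dₒ = 89.97 × (1 + 1/1.214) = 89.97 × 1.82372 ≈ 164.080 mm.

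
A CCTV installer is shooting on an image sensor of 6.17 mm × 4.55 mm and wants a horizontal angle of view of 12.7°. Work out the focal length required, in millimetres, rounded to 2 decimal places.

From α = 2·arctan(w/2f) we get f = w / (2·tan(α/2)).
With w = 6.17 mm and α/2 = 6.35°, tan(α/2) ≈ 0.11128, so f ≈ 6.17 / 0.22257 ≈ 27.7218 mm.

27.72 mm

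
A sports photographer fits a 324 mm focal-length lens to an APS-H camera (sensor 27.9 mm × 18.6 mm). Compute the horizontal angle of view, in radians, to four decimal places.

Angle of view α = 2·arctan(w/2f) with w = 27.9 mm and f = 324 mm.
w/2f = 0.04306; arctan(0.04306) ≈ 0.0430 rad, so α ≈ 0.0861 rad.

0.0861 rad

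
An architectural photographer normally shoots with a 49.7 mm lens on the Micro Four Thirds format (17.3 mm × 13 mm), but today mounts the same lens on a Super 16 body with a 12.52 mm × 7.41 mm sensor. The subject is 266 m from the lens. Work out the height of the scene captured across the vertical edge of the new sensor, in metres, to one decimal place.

39.7 m

The focal length stays 49.7 mm; the relevant sensor dimension is now h = 7.41 mm. Object distance dₒ = 266 m = 266000 mm.
Thin-lens field height W = h·(dₒ − f)/f = 7.41 × (266000 − 49.7)/49.7 ≈ 39651.745 mm = 39.6517 m.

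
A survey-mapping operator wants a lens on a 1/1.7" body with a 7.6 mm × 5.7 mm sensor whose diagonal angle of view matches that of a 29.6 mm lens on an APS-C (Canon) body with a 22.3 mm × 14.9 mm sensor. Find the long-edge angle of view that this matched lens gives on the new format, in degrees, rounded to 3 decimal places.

Sensor diagonal = √(22.3² + 14.9²) = √719.3000 ≈ 26.8198 mm.
Sensor diagonal = √(7.6² + 5.7²) = √90.2500 ≈ 9.5000 mm.
Equal diagonal AOV ⇒ f₂ = f₁ · 9.5000/26.8198 = 29.6 × 0.35422 ≈ 10.4848 mm.
Long-edge AOV on the new format = 2·arctan(7.6 / (2 × 10.4848)) = 2·arctan(0.36243) ≈ 39.8440°.

39.844°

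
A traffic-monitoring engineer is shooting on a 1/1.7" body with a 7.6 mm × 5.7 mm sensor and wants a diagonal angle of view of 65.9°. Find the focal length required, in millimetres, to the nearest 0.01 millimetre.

Sensor diagonal = √(7.6² + 5.7²) = √90.2500 ≈ 9.5000 mm.
From α = 2·arctan(d/2f) we get f = d / (2·tan(α/2)).
With d = 9.5000 mm and α/2 = 32.95°, tan(α/2) ≈ 0.64817, so f ≈ 9.5000 / 1.29634 ≈ 7.3284 mm.

7.33 mm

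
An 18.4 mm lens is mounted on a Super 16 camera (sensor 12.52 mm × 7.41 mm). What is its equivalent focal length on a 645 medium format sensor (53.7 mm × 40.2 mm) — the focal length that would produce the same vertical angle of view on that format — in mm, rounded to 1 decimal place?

99.8 mm

Equal angle of view means equal height/f ratio, so f₂ = f₁ · (height₂/height₁) = 18.4 × 40.2/7.41.
f₂ = 18.4 × 5.42510 ≈ 99.822 mm.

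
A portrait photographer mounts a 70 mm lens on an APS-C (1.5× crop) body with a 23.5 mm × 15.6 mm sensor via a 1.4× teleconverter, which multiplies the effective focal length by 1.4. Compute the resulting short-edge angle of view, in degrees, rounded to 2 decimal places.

Effective focal length f = 70 × 1.4 = 98 mm.
α = 2·arctan(15.6 / (2 × 98)) = 2·arctan(0.07959) ≈ 9.1014°.

9.10°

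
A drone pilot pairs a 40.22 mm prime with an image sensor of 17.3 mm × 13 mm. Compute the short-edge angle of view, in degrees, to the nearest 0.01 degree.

Angle of view α = 2·arctan(h/2f) with h = 13 mm and f = 40.22 mm.
h/2f = 0.16161; arctan(0.16161) ≈ 9.1803°, so α ≈ 18.3605°.

18.36°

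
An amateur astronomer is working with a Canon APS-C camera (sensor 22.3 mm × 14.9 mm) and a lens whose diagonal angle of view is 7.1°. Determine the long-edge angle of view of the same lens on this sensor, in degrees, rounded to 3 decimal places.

5.906°

Sensor diagonal = √(22.3² + 14.9²) = √719.3000 ≈ 26.8198 mm.
From the diagonal AOV: f = 26.8198 / (2·tan(3.55°)) = 26.8198 / 0.12408 ≈ 216.1539 mm.
Long-edge AOV = 2·arctan(22.3 / (2 × 216.1539)) = 2·arctan(0.05158) ≈ 5.9058°.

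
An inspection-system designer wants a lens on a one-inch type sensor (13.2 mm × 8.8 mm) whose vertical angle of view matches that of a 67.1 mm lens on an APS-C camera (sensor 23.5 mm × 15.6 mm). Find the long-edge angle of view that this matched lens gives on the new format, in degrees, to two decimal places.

19.78°

Equal vertical AOV ⇒ f₂ = f₁ · 8.8/15.6 = 67.1 × 0.56410 ≈ 37.8513 mm.
Long-edge AOV on the new format = 2·arctan(13.2 / (2 × 37.8513)) = 2·arctan(0.17437) ≈ 19.7821°.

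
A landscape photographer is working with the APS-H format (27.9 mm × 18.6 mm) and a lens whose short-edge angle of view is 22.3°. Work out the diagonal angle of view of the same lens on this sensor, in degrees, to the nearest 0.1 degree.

39.1°

From the short-edge AOV: f = 18.6 / (2·tan(11.15°)) = 18.6 / 0.39420 ≈ 47.1845 mm.
Sensor diagonal = √(27.9² + 18.6²) = √1124.3700 ≈ 33.5316 mm.
Diagonal AOV = 2·arctan(33.5316 / (2 × 47.1845)) = 2·arctan(0.35532) ≈ 39.1228°.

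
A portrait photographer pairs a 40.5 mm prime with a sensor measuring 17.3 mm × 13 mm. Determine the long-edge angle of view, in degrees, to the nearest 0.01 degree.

Angle of view α = 2·arctan(w/2f) with w = 17.3 mm and f = 40.5 mm.
w/2f = 0.21358; arctan(0.21358) ≈ 12.0561°, so α ≈ 24.1122°.

24.11°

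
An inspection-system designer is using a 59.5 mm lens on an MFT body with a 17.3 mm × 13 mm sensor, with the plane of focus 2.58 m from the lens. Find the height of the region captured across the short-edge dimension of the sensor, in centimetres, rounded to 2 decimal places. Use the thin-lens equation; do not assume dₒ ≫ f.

55.07 cm

dₒ: 2.58 m = 2580 mm.
Similar triangles through the lens centre give W/dₒ = h/dᵢ; with 1/f = 1/dₒ + 1/dᵢ this gives W = h·(dₒ − f)/f.
W = 13 mm × (2580 − 59.5) / 59.5 = 13 × 42.3613 ≈ 550.697 mm = 55.0697 cm.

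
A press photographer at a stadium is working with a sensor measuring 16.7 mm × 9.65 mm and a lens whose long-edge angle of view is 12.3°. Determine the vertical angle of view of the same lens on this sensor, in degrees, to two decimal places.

7.13°

From the long-edge AOV: f = 16.7 / (2·tan(6.15°)) = 16.7 / 0.21550 ≈ 77.4928 mm.
Vertical AOV = 2·arctan(9.65 / (2 × 77.4928)) = 2·arctan(0.06226) ≈ 7.1257°.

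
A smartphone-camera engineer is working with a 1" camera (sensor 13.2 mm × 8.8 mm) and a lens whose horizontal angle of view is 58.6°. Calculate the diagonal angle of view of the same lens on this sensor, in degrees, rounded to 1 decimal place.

68.0°

From the horizontal AOV: f = 13.2 / (2·tan(29.3°)) = 13.2 / 1.12235 ≈ 11.7611 mm.
Sensor diagonal = √(13.2² + 8.8²) = √251.6800 ≈ 15.8644 mm.
Diagonal AOV = 2·arctan(15.8644 / (2 × 11.7611)) = 2·arctan(0.67445) ≈ 67.9952°.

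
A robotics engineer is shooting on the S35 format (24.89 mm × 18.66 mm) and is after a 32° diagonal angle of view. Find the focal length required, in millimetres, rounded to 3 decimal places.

Sensor diagonal = √(24.89² + 18.66²) = √967.7077 ≈ 31.1080 mm.
From α = 2·arctan(d/2f) we get f = d / (2·tan(α/2)).
With d = 31.1080 mm and α/2 = 16°, tan(α/2) ≈ 0.28675, so f ≈ 31.1080 / 0.57349 ≈ 54.2432 mm.

54.243 mm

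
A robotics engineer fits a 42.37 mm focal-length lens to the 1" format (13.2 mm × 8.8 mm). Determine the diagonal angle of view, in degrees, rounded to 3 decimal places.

21.208°

Sensor diagonal = √(13.2² + 8.8²) = √251.6800 ≈ 15.8644 mm.
Angle of view α = 2·arctan(d/2f) with d = 15.8644 mm and f = 42.37 mm.
d/2f = 0.18721; arctan(0.18721) ≈ 10.6038°, so α ≈ 21.2075°.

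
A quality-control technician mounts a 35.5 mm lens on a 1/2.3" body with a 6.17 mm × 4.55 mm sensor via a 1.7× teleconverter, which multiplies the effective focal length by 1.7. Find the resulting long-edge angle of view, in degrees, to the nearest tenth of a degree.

Effective focal length f = 35.5 × 1.7 = 60.35 mm.
α = 2·arctan(6.17 / (2 × 60.35)) = 2·arctan(0.05112) ≈ 5.8527°.

5.9°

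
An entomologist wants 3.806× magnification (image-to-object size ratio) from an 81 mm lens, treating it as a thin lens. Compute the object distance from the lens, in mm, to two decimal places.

With m = dᵢ/dₒ and 1/f = 1/dₒ + 1/dᵢ, substituting dᵢ = m·dₒ gives 1/f = (1 + 1/m)/dₒ, hence dₒ = f·(1 + 1/m).
dₒ = 81 × (1 + 1/3.806) = 81 × 1.26274 ≈ 102.282 mm.

102.28 mm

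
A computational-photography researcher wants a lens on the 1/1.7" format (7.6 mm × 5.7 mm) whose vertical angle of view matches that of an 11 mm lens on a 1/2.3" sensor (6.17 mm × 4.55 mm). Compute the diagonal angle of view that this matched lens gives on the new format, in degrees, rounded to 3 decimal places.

Equal vertical AOV ⇒ f₂ = f₁ · 5.7/4.55 = 11 × 1.25275 ≈ 13.7802 mm.
Sensor diagonal = √(7.6² + 5.7²) = √90.2500 ≈ 9.5000 mm.
Diagonal AOV on the new format = 2·arctan(9.5000 / (2 × 13.7802)) = 2·arctan(0.34470) ≈ 38.0378°.

38.038°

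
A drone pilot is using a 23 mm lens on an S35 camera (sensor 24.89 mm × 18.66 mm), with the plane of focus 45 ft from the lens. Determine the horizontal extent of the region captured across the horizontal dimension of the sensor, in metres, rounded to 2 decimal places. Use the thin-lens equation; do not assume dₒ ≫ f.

dₒ: 45 ft × 304.8 mm/ft = 13716.00 mm.
Similar triangles through the lens centre give W/dₒ = w/dᵢ; with 1/f = 1/dₒ + 1/dᵢ this gives W = w·(dₒ − f)/f.
W = 24.89 mm × (13716 − 23) / 23 = 24.89 × 595.3478 ≈ 14818.207 mm = 14.8182 m.

14.82 m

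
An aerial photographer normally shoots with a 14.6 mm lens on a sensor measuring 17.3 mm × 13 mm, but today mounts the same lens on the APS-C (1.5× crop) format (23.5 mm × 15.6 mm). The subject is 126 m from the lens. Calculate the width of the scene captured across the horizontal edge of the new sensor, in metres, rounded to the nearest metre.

The focal length stays 14.6 mm; the relevant sensor dimension is now w = 23.5 mm. Object distance dₒ = 126 m = 126000 mm.
Thin-lens field width W = w·(dₒ − f)/f = 23.5 × (126000 − 14.6)/14.6 ≈ 202784.719 mm = 202.785 m.

203 m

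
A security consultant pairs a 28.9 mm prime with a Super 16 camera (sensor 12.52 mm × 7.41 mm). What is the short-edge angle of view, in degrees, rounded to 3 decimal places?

14.611°

Angle of view α = 2·arctan(h/2f) with h = 7.41 mm and f = 28.9 mm.
h/2f = 0.12820; arctan(0.12820) ≈ 7.3055°, so α ≈ 14.6110°.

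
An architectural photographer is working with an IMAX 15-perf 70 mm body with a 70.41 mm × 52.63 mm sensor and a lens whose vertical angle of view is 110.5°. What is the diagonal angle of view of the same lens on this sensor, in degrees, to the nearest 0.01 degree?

From the vertical AOV: f = 52.63 / (2·tan(55.25°)) = 52.63 / 2.88299 ≈ 18.2554 mm.
Sensor diagonal = √(70.41² + 52.63²) = √7727.4850 ≈ 87.9061 mm.
Diagonal AOV = 2·arctan(87.9061 / (2 × 18.2554)) = 2·arctan(2.40768) ≈ 134.8901°.

134.89°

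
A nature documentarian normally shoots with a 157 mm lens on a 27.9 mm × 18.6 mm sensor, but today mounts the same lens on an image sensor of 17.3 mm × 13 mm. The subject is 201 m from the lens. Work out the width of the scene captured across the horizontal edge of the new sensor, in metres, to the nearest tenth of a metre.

The focal length stays 157 mm; the relevant sensor dimension is now w = 17.3 mm. Object distance dₒ = 201 m = 201000 mm.
Thin-lens field width W = w·(dₒ − f)/f = 17.3 × (201000 − 157)/157 ≈ 22131.108 mm = 22.1311 m.

22.1 m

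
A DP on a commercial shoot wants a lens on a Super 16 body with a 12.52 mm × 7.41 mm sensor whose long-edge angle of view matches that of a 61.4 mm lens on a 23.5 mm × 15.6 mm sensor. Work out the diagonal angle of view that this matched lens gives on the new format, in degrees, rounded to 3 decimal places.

Equal long-edge AOV ⇒ f₂ = f₁ · 12.52/23.5 = 61.4 × 0.53277 ≈ 32.7118 mm.
Sensor diagonal = √(12.52² + 7.41²) = √211.6585 ≈ 14.5485 mm.
Diagonal AOV on the new format = 2·arctan(14.5485 / (2 × 32.7118)) = 2·arctan(0.22237) ≈ 25.0741°.

25.074°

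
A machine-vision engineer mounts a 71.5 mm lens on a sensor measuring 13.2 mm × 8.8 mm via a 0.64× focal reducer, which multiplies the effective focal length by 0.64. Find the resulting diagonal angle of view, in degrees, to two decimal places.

Effective focal length f = 71.5 × 0.64 = 45.76 mm.
Sensor diagonal = √(13.2² + 8.8²) = √251.6800 ≈ 15.8644 mm.
α = 2·arctan(15.864 / (2 × 45.76)) = 2·arctan(0.17334) ≈ 19.6683°.

19.67°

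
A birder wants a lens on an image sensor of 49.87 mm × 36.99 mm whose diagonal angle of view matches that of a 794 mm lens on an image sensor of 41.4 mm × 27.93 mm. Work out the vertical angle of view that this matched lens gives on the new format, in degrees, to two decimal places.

Sensor diagonal = √(41.4² + 27.93²) = √2494.0449 ≈ 49.9404 mm.
Sensor diagonal = √(49.87² + 36.99²) = √3855.2770 ≈ 62.0909 mm.
Equal diagonal AOV ⇒ f₂ = f₁ · 62.0909/49.9404 = 794 × 1.24330 ≈ 987.1796 mm.
Vertical AOV on the new format = 2·arctan(36.99 / (2 × 987.1796)) = 2·arctan(0.01874) ≈ 2.1466°.

2.15°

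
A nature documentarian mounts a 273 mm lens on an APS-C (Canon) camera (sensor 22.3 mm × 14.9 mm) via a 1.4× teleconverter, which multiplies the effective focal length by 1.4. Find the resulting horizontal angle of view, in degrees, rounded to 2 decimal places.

3.34°

Effective focal length f = 273 × 1.4 = 382.2 mm.
α = 2·arctan(22.3 / (2 × 382.2)) = 2·arctan(0.02917) ≈ 3.3421°.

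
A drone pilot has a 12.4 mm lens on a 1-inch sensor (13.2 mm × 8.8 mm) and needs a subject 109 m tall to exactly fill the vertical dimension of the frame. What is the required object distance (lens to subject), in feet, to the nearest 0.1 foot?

W: 109 m = 109000 mm.
Magnification m = h/W = dᵢ/dₒ; combined with 1/f = 1/dₒ + 1/dᵢ this gives dₒ = f·(1 + W/h).
dₒ = 12.4 mm × (1 + 109000/8.8) = 12.4 × 12387.3636 ≈ 153603.309 mm = 153603.309/304.8 ft = 503.948 ft.

503.9 ft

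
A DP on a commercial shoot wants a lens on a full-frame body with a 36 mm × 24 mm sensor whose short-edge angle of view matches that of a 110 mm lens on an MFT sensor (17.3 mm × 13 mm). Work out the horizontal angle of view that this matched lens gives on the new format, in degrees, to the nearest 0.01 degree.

Equal short-edge AOV ⇒ f₂ = f₁ · 24/13 = 110 × 1.84615 ≈ 203.0769 mm.
Horizontal AOV on the new format = 2·arctan(36 / (2 × 203.0769)) = 2·arctan(0.08864) ≈ 10.1305°.

10.13°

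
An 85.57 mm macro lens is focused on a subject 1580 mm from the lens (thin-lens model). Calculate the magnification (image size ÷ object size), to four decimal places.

0.0573×

Thin lens: 1/f = 1/dₒ + 1/dᵢ → 1/dᵢ = 1/85.57 − 1/1580 = 0.0110534 mm⁻¹, so dᵢ ≈ 90.4697 mm.
Magnification m = dᵢ/dₒ = 90.4697/1580 ≈ 0.05726.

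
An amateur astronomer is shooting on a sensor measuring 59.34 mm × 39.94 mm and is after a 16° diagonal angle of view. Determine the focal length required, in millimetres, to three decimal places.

254.479 mm

Sensor diagonal = √(59.34² + 39.94²) = √5116.4392 ≈ 71.5293 mm.
From α = 2·arctan(d/2f) we get f = d / (2·tan(α/2)).
With d = 71.5293 mm and α/2 = 8°, tan(α/2) ≈ 0.14054, so f ≈ 71.5293 / 0.28108 ≈ 254.4787 mm.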